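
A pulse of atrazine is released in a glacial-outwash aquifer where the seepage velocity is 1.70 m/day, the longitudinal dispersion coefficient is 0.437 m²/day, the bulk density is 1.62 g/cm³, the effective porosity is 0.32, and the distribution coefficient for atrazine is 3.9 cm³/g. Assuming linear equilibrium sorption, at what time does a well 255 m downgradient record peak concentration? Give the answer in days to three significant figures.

3110 days

Retardation factor R = 1 + ρ_b·K_d/n = 1 + 1.62 × 3.9/0.32 = 20.74.
Sorption retards both mechanisms: v_R = v/R = 0.08197 m/day, D_R = D/R = 0.02107 m²/day.
Peak time from v_R²t² + 2D_R t − x² = 0: t = (√(D_R² + v_R²x²) − D_R)/v_R².
√(D_R² + v_R²x²) = √(0.02107² + 0.08197² × 255²) = 20.90; v_R² = 0.006719.
t = (20.90 − 0.02107)/0.006719 = 3110 days.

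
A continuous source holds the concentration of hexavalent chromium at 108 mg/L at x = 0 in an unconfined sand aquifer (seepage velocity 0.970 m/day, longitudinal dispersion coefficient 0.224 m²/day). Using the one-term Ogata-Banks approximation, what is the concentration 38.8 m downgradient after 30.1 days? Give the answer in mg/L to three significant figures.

0.482 mg/L

For a continuous step input, C/C₀ ≈ ½·erfc((x−vt)/(2√(Dt))).
vt = 0.970 × 30.1 = 29.197 m and 2√(Dt) = 2√(0.224 × 30.1) = 5.193 m.
Argument (x−vt)/(2√(Dt)) = (38.8 − 29.197)/5.193 = 1.849; ½·erfc(1.849) = 0.004463.
C = 108 × 0.004463 = 0.482 mg/L.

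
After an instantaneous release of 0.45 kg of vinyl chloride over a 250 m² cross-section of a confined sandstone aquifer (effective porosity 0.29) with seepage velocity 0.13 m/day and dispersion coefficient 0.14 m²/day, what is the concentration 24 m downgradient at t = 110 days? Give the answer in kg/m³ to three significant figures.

For an instantaneous plane source, C(x,t) = M/(n_e·A·√(4πDt)) · exp(−(x−vt)²/(4Dt)), with n_e·A the pore (flow) area.
Plume center vt = 0.13 × 110 = 14.3 m, so the well at 24 m is 9.7 m downgradient of the peak.
√(4πDt) = 13.91 m, giving peak height M/(n_e·A·√(4πDt)) = 0.45/(0.29 × 250 × 13.91) = 0.0004462 kg/m³.
(x−vt)²/(4Dt) = (9.7)²/(4 × 0.14 × 110) = 1.527; exp(−1.527) = 0.2172.
C = 0.0004462 × 0.2172 = 9.69e-05 kg/m³.

9.69e-05 kg/m³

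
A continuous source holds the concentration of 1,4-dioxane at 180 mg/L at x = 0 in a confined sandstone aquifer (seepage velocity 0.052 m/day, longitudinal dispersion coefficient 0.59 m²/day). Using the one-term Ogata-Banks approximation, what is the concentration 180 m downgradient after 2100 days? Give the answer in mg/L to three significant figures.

For a continuous step input, C/C₀ ≈ ½·erfc((x−vt)/(2√(Dt))).
vt = 0.052 × 2100 = 109.2 m and 2√(Dt) = 2√(0.59 × 2100) = 70.40 m.
Argument (x−vt)/(2√(Dt)) = (180 − 109.2)/70.40 = 1.006; ½·erfc(1.006) = 0.07741.
C = 180 × 0.07741 = 13.9 mg/L.

13.9 mg/L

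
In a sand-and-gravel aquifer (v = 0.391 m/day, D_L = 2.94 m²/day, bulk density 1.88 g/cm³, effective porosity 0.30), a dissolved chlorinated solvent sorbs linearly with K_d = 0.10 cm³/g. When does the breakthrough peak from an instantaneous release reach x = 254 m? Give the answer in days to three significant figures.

Retardation factor R = 1 + ρ_b·K_d/n = 1 + 1.88 × 0.10/0.30 = 1.627.
Sorption retards both mechanisms: v_R = v/R = 0.2403 m/day, D_R = D/R = 1.807 m²/day.
Peak time from v_R²t² + 2D_R t − x² = 0: t = (√(D_R² + v_R²x²) − D_R)/v_R².
√(D_R² + v_R²x²) = √(1.807² + 0.2403² × 254²) = 61.06; v_R² = 0.05774.
t = (61.06 − 1.807)/0.05774 = 1030 days.

1030 days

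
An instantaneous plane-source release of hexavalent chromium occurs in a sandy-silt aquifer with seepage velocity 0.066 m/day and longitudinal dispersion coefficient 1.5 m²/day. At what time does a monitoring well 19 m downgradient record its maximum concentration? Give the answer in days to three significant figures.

104 days

For the 1D instantaneous-source solution, setting ∂C/∂t = 0 at fixed x gives v²t² + 2Dt − x² = 0, so t = (√(D² + v²x²) − D)/v².
√(D² + v²x²) = √(1.5² + 0.066² × 19²) = 1.955; v² = 0.004356.
t = (1.955 − 1.5)/0.004356 = 104 days (vs. the pure-advection estimate x/v = 288 d).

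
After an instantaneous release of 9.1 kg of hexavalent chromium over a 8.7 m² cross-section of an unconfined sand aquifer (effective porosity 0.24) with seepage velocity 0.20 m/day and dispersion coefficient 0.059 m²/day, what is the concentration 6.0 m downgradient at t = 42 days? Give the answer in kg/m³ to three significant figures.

0.437 kg/m³

For an instantaneous plane source, C(x,t) = M/(n_e·A·√(4πDt)) · exp(−(x−vt)²/(4Dt)), with n_e·A the pore (flow) area.
Plume center vt = 0.20 × 42 = 8.4 m, so the well at 6.0 m is 2.4 m upgradient of the peak.
√(4πDt) = 5.580 m, giving peak height M/(n_e·A·√(4πDt)) = 9.1/(0.24 × 8.7 × 5.580) = 0.7810 kg/m³.
(x−vt)²/(4Dt) = (-2.4)²/(4 × 0.059 × 42) = 0.5811; exp(−0.5811) = 0.5593.
C = 0.7810 × 0.5593 = 0.437 kg/m³.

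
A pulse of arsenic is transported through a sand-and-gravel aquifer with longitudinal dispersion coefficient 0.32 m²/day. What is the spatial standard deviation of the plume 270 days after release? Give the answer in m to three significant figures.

Dispersive spreading gives a Gaussian with σ² = 2Dt; advection only shifts the center.
σ = √(2 × 0.32 × 270) = 13.1 m.

13.1 m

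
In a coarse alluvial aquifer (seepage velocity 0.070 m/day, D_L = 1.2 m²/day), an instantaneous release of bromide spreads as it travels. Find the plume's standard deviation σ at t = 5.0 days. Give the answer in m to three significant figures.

Dispersive spreading gives a Gaussian with σ² = 2Dt; advection only shifts the center.
σ = √(2 × 1.2 × 5.0) = 3.46 m.

3.46 m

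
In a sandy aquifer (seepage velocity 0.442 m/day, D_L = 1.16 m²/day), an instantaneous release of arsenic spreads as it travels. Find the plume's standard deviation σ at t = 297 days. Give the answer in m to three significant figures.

Dispersive spreading gives a Gaussian with σ² = 2Dt; advection only shifts the center.
σ = √(2 × 1.16 × 297) = 26.2 m.

26.2 m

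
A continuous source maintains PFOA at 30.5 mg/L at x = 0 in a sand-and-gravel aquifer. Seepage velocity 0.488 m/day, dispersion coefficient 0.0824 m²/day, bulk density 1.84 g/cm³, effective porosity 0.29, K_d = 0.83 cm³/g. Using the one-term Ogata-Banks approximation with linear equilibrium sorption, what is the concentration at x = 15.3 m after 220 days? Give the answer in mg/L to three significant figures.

23.7 mg/L

Retardation factor R = 1 + ρ_b·K_d/n = 1 + 1.84 × 0.83/0.29 = 6.266.
Sorption retards both mechanisms: v_R = v/R = 0.07788 m/day, D_R = D/R = 0.01315 m²/day.
v_R·t = 0.07788 × 220 = 17.1336 m; 2√(D_R t) = 3.402 m; argument = (15.3 − 17.1336)/3.402 = -0.5390.
C = C₀ × ½·erfc(-0.5390) = 30.5 × 0.7770 = 23.7 mg/L.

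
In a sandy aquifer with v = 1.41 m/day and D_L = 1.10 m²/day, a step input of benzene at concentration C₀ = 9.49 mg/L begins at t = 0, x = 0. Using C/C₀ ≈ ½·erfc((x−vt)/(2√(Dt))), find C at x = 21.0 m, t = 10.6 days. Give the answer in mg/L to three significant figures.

0.996 mg/L

For a continuous step input, C/C₀ ≈ ½·erfc((x−vt)/(2√(Dt))).
vt = 1.41 × 10.6 = 14.946 m and 2√(Dt) = 2√(1.10 × 10.6) = 6.829 m.
Argument (x−vt)/(2√(Dt)) = (21.0 − 14.946)/6.829 = 0.8865; ½·erfc(0.8865) = 0.1050.
C = 9.49 × 0.1050 = 0.996 mg/L.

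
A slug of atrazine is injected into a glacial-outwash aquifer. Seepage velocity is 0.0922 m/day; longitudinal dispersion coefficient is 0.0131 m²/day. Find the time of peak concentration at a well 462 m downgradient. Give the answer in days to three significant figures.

For the 1D instantaneous-source solution, setting ∂C/∂t = 0 at fixed x gives v²t² + 2Dt − x² = 0, so t = (√(D² + v²x²) − D)/v².
√(D² + v²x²) = √(0.0131² + 0.0922² × 462²) = 42.60; v² = 0.00850084.
t = (42.60 − 0.0131)/0.00850084 = 5010 days (vs. the pure-advection estimate x/v = 5010 d).

5010 days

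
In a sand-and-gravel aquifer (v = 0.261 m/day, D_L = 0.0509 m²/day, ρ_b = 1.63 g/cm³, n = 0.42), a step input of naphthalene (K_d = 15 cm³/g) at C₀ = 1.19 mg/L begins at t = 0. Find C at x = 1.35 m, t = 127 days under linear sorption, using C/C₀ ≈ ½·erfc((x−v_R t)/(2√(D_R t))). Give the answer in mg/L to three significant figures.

0.0540 mg/L

Retardation factor R = 1 + ρ_b·K_d/n = 1 + 1.63 × 15/0.42 = 59.21.
Sorption retards both mechanisms: v_R = v/R = 0.004408 m/day, D_R = D/R = 0.0008597 m²/day.
v_R·t = 0.004408 × 127 = 0.559816 m; 2√(D_R t) = 0.6609 m; argument = (1.35 − 0.559816)/0.6609 = 1.196.
C = C₀ × ½·erfc(1.196) = 1.19 × 0.04538 = 0.0540 mg/L.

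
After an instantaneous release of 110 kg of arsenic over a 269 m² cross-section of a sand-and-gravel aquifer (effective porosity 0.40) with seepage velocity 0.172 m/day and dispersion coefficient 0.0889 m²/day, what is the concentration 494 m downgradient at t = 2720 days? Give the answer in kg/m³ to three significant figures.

For an instantaneous plane source, C(x,t) = M/(n_e·A·√(4πDt)) · exp(−(x−vt)²/(4Dt)), with n_e·A the pore (flow) area.
Plume center vt = 0.172 × 2720 = 467.84 m, so the well at 494 m is 26.16 m downgradient of the peak.
√(4πDt) = 55.12 m, giving peak height M/(n_e·A·√(4πDt)) = 110/(0.40 × 269 × 55.12) = 0.01855 kg/m³.
(x−vt)²/(4Dt) = (26.16)²/(4 × 0.0889 × 2720) = 0.7075; exp(−0.7075) = 0.4929.
C = 0.01855 × 0.4929 = 0.00914 kg/m³.

0.00914 kg/m³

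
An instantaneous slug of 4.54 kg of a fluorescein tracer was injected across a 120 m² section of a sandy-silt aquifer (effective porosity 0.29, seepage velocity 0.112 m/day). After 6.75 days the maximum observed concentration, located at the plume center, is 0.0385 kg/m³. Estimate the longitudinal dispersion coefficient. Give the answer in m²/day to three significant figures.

At the plume center C_max = M/(n_e·A·√(4πDt)), so D = M²/(4πt·(n_e·A·C_max)²).
n_e·A·C_max = 0.29 × 120 × 0.0385 = 1.340 kg/m.
D = 4.54²/(4π × 6.75 × 1.340²) = 0.135 m²/day.

0.135 m²/day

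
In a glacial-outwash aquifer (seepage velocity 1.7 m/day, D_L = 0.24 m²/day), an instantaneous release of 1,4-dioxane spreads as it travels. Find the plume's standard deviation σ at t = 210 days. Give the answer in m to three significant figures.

10.0 m

Dispersive spreading gives a Gaussian with σ² = 2Dt; advection only shifts the center.
σ = √(2 × 0.24 × 210) = 10.0 m.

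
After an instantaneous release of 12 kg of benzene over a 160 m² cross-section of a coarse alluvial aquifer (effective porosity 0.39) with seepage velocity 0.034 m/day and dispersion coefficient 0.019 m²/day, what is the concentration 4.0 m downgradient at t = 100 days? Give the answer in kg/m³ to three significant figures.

0.0375 kg/m³

For an instantaneous plane source, C(x,t) = M/(n_e·A·√(4πDt)) · exp(−(x−vt)²/(4Dt)), with n_e·A the pore (flow) area.
Plume center vt = 0.034 × 100 = 3.4 m, so the well at 4.0 m is 0.6 m downgradient of the peak.
√(4πDt) = 4.886 m, giving peak height M/(n_e·A·√(4πDt)) = 12/(0.39 × 160 × 4.886) = 0.03936 kg/m³.
(x−vt)²/(4Dt) = (0.6)²/(4 × 0.019 × 100) = 0.04737; exp(−0.04737) = 0.9537.
C = 0.03936 × 0.9537 = 0.0375 kg/m³.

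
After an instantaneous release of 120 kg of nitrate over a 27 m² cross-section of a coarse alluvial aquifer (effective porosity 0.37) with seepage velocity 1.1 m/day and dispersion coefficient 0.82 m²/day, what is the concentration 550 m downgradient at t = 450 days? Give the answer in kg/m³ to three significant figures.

0.0227 kg/m³

For an instantaneous plane source, C(x,t) = M/(n_e·A·√(4πDt)) · exp(−(x−vt)²/(4Dt)), with n_e·A the pore (flow) area.
Plume center vt = 1.1 × 450 = 495 m, so the well at 550 m is 55 m downgradient of the peak.
√(4πDt) = 68.10 m, giving peak height M/(n_e·A·√(4πDt)) = 120/(0.37 × 27 × 68.10) = 0.1764 kg/m³.
(x−vt)²/(4Dt) = (55)²/(4 × 0.82 × 450) = 2.049; exp(−2.049) = 0.1289.
C = 0.1764 × 0.1289 = 0.0227 kg/m³.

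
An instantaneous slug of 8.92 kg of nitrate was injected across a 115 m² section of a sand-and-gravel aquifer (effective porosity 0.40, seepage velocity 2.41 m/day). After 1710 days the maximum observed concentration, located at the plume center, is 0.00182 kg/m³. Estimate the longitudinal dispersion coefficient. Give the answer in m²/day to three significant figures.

0.528 m²/day

At the plume center C_max = M/(n_e·A·√(4πDt)), so D = M²/(4πt·(n_e·A·C_max)²).
n_e·A·C_max = 0.40 × 115 × 0.00182 = 0.08372 kg/m.
D = 8.92²/(4π × 1710 × 0.08372²) = 0.528 m²/day.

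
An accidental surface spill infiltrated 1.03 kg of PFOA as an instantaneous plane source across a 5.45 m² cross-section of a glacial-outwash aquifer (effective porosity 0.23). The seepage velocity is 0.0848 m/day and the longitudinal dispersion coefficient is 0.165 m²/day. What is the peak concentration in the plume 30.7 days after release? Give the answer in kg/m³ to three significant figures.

The peak of an instantaneous 1D plume sits at x = vt; there the Gaussian factor is 1 and C_max = M/(n_e·A·√(4πDt)), where n_e·A is the pore area the mass is dissolved in.
√(4πDt) = √(4π × 0.165 × 30.7) = 7.978 m, so C_max = 1.03/(0.23 × 5.45 × 7.978) = 0.103 kg/m³.

0.103 kg/m³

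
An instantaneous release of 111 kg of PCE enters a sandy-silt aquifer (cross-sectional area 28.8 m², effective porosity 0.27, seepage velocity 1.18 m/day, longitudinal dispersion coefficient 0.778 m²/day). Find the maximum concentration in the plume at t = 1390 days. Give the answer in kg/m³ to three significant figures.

0.122 kg/m³

The peak of an instantaneous 1D plume sits at x = vt; there the Gaussian factor is 1 and C_max = M/(n_e·A·√(4πDt)), where n_e·A is the pore area the mass is dissolved in.
√(4πDt) = √(4π × 0.778 × 1390) = 116.6 m, so C_max = 111/(0.27 × 28.8 × 116.6) = 0.122 kg/m³.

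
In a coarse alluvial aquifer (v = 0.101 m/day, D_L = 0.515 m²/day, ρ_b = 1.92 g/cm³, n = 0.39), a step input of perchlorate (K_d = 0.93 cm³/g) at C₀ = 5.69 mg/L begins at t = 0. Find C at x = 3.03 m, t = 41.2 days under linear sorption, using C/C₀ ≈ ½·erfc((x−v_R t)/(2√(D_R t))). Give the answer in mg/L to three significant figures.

Retardation factor R = 1 + ρ_b·K_d/n = 1 + 1.92 × 0.93/0.39 = 5.578.
Sorption retards both mechanisms: v_R = v/R = 0.01811 m/day, D_R = D/R = 0.09233 m²/day.
v_R·t = 0.01811 × 41.2 = 0.746132 m; 2√(D_R t) = 3.901 m; argument = (3.03 − 0.746132)/3.901 = 0.5855.
C = C₀ × ½·erfc(0.5855) = 5.69 × 0.2038 = 1.16 mg/L.

1.16 mg/L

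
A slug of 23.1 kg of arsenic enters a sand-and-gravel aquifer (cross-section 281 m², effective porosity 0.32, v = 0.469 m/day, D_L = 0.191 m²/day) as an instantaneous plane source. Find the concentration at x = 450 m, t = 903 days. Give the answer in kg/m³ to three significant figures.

0.00200 kg/m³

For an instantaneous plane source, C(x,t) = M/(n_e·A·√(4πDt)) · exp(−(x−vt)²/(4Dt)), with n_e·A the pore (flow) area.
Plume center vt = 0.469 × 903 = 423.507 m, so the well at 450 m is 26.493 m downgradient of the peak.
√(4πDt) = 46.55 m, giving peak height M/(n_e·A·√(4πDt)) = 23.1/(0.32 × 281 × 46.55) = 0.005519 kg/m³.
(x−vt)²/(4Dt) = (26.493)²/(4 × 0.191 × 903) = 1.017; exp(−1.017) = 0.3617.
C = 0.005519 × 0.3617 = 0.00200 kg/m³.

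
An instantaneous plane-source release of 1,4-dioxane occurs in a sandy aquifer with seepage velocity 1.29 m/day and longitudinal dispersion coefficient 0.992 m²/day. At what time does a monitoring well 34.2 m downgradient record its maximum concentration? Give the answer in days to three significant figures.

For the 1D instantaneous-source solution, setting ∂C/∂t = 0 at fixed x gives v²t² + 2Dt − x² = 0, so t = (√(D² + v²x²) − D)/v².
√(D² + v²x²) = √(0.992² + 1.29² × 34.2²) = 44.13; v² = 1.6641.
t = (44.13 − 0.992)/1.6641 = 25.9 days (vs. the pure-advection estimate x/v = 26.5 d).

25.9 days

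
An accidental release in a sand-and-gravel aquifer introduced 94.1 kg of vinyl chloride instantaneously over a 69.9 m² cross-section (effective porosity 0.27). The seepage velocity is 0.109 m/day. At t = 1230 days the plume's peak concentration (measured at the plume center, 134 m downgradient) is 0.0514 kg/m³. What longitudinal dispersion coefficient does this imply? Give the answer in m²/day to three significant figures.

0.609 m²/day

At the plume center C_max = M/(n_e·A·√(4πDt)), so D = M²/(4πt·(n_e·A·C_max)²).
n_e·A·C_max = 0.27 × 69.9 × 0.0514 = 0.9701 kg/m.
D = 94.1²/(4π × 1230 × 0.9701²) = 0.609 m²/day.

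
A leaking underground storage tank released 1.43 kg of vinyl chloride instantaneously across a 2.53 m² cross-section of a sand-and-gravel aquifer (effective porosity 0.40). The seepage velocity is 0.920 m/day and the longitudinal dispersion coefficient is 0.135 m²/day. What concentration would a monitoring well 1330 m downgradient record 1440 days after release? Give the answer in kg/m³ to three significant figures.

0.0276 kg/m³

For an instantaneous plane source, C(x,t) = M/(n_e·A·√(4πDt)) · exp(−(x−vt)²/(4Dt)), with n_e·A the pore (flow) area.
Plume center vt = 0.920 × 1440 = 1324.8 m, so the well at 1330 m is 5.2 m downgradient of the peak.
√(4πDt) = 49.43 m, giving peak height M/(n_e·A·√(4πDt)) = 1.43/(0.40 × 2.53 × 49.43) = 0.02859 kg/m³.
(x−vt)²/(4Dt) = (5.2)²/(4 × 0.135 × 1440) = 0.03477; exp(−0.03477) = 0.9658.
C = 0.02859 × 0.9658 = 0.0276 kg/m³.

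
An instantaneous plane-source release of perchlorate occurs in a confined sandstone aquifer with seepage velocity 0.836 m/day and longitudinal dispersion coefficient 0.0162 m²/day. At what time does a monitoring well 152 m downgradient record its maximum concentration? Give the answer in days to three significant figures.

For the 1D instantaneous-source solution, setting ∂C/∂t = 0 at fixed x gives v²t² + 2Dt − x² = 0, so t = (√(D² + v²x²) − D)/v².
√(D² + v²x²) = √(0.0162² + 0.836² × 152²) = 127.1; v² = 0.698896.
t = (127.1 − 0.0162)/0.698896 = 182 days (vs. the pure-advection estimate x/v = 182 d).

182 days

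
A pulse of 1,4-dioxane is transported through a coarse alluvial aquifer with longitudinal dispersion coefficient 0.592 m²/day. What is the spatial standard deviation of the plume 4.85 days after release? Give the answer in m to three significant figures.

2.40 m

Dispersive spreading gives a Gaussian with σ² = 2Dt; advection only shifts the center.
σ = √(2 × 0.592 × 4.85) = 2.40 m.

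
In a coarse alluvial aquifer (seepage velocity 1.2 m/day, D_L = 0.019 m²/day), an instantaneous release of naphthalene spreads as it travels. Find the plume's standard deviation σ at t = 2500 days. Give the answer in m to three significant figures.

Dispersive spreading gives a Gaussian with σ² = 2Dt; advection only shifts the center.
σ = √(2 × 0.019 × 2500) = 9.75 m.

9.75 m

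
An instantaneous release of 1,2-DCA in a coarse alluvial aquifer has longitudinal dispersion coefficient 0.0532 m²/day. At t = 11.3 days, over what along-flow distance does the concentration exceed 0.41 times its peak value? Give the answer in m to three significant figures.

2.93 m

The plume is Gaussian with σ = √(2Dt) = √(2 × 0.0532 × 11.3) = 1.097 m.
C/C_peak = exp(−Δx²/(2σ²)) = 0.41 ⇒ Δx = σ·√(−2 ln 0.41) = 1.097 × 1.335 = 1.464 m.
Width = 2Δx = 2.93 m.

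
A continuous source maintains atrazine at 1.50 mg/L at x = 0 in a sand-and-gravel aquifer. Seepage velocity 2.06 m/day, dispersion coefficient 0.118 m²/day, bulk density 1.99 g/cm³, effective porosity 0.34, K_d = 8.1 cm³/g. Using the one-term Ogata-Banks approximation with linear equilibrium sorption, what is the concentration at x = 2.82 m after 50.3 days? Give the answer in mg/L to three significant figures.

0.127 mg/L

Retardation factor R = 1 + ρ_b·K_d/n = 1 + 1.99 × 8.1/0.34 = 48.41.
Sorption retards both mechanisms: v_R = v/R = 0.04255 m/day, D_R = D/R = 0.002438 m²/day.
v_R·t = 0.04255 × 50.3 = 2.140265 m; 2√(D_R t) = 0.7004 m; argument = (2.82 − 2.140265)/0.7004 = 0.9705.
C = C₀ × ½·erfc(0.9705) = 1.50 × 0.08495 = 0.127 mg/L.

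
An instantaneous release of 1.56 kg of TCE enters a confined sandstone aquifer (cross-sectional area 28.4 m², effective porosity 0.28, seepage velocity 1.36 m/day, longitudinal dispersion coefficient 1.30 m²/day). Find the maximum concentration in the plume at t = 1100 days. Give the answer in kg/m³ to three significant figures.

The peak of an instantaneous 1D plume sits at x = vt; there the Gaussian factor is 1 and C_max = M/(n_e·A·√(4πDt)), where n_e·A is the pore area the mass is dissolved in.
√(4πDt) = √(4π × 1.30 × 1100) = 134.1 m, so C_max = 1.56/(0.28 × 28.4 × 134.1) = 0.00146 kg/m³.

0.00146 kg/m³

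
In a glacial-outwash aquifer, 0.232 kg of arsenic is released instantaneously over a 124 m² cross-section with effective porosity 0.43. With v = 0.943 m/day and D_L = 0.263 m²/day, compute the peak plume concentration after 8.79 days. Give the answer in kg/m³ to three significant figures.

0.000807 kg/m³

The peak of an instantaneous 1D plume sits at x = vt; there the Gaussian factor is 1 and C_max = M/(n_e·A·√(4πDt)), where n_e·A is the pore area the mass is dissolved in.
√(4πDt) = √(4π × 0.263 × 8.79) = 5.390 m, so C_max = 0.232/(0.43 × 124 × 5.390) = 0.000807 kg/m³.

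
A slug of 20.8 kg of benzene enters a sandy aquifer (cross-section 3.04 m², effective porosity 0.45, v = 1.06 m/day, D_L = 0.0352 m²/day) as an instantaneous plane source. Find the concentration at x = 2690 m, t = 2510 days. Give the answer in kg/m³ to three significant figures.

For an instantaneous plane source, C(x,t) = M/(n_e·A·√(4πDt)) · exp(−(x−vt)²/(4Dt)), with n_e·A the pore (flow) area.
Plume center vt = 1.06 × 2510 = 2660.6 m, so the well at 2690 m is 29.4 m downgradient of the peak.
√(4πDt) = 33.32 m, giving peak height M/(n_e·A·√(4πDt)) = 20.8/(0.45 × 3.04 × 33.32) = 0.4563 kg/m³.
(x−vt)²/(4Dt) = (29.4)²/(4 × 0.0352 × 2510) = 2.446; exp(−2.446) = 0.08664.
C = 0.4563 × 0.08664 = 0.0395 kg/m³.

0.0395 kg/m³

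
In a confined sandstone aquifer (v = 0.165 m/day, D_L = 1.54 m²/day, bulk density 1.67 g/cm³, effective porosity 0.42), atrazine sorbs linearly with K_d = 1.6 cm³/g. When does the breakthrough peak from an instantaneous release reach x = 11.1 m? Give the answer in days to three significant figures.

Retardation factor R = 1 + ρ_b·K_d/n = 1 + 1.67 × 1.6/0.42 = 7.362.
Sorption retards both mechanisms: v_R = v/R = 0.02241 m/day, D_R = D/R = 0.2092 m²/day.
Peak time from v_R²t² + 2D_R t − x² = 0: t = (√(D_R² + v_R²x²) − D_R)/v_R².
√(D_R² + v_R²x²) = √(0.2092² + 0.02241² × 11.1²) = 0.3250; v_R² = 0.0005022.
t = (0.3250 − 0.2092)/0.0005022 = 231 days.

231 days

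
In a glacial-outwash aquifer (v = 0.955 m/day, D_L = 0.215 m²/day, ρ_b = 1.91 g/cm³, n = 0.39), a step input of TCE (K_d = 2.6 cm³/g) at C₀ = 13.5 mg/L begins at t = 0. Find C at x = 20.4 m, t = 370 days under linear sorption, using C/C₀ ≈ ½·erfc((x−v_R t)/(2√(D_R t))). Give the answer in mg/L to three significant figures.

12.7 mg/L

Retardation factor R = 1 + ρ_b·K_d/n = 1 + 1.91 × 2.6/0.39 = 13.73.
Sorption retards both mechanisms: v_R = v/R = 0.06956 m/day, D_R = D/R = 0.01566 m²/day.
v_R·t = 0.06956 × 370 = 25.7372 m; 2√(D_R t) = 4.814 m; argument = (20.4 − 25.7372)/4.814 = -1.109.
C = C₀ × ½·erfc(-1.109) = 13.5 × 0.9416 = 12.7 mg/L.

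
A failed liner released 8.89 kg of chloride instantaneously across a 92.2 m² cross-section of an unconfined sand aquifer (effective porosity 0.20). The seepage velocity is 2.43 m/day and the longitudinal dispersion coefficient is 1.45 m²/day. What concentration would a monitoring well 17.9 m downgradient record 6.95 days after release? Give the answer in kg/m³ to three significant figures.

0.0418 kg/m³

For an instantaneous plane source, C(x,t) = M/(n_e·A·√(4πDt)) · exp(−(x−vt)²/(4Dt)), with n_e·A the pore (flow) area.
Plume center vt = 2.43 × 6.95 = 16.8885 m, so the well at 17.9 m is 1.0115 m downgradient of the peak.
√(4πDt) = 11.25 m, giving peak height M/(n_e·A·√(4πDt)) = 8.89/(0.20 × 92.2 × 11.25) = 0.04285 kg/m³.
(x−vt)²/(4Dt) = (1.0115)²/(4 × 1.45 × 6.95) = 0.02538; exp(−0.02538) = 0.9749.
C = 0.04285 × 0.9749 = 0.0418 kg/m³.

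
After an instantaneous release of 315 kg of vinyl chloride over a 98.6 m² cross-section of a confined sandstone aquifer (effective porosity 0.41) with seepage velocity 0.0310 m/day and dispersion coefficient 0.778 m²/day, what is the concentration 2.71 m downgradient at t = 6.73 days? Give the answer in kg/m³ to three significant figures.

For an instantaneous plane source, C(x,t) = M/(n_e·A·√(4πDt)) · exp(−(x−vt)²/(4Dt)), with n_e·A the pore (flow) area.
Plume center vt = 0.0310 × 6.73 = 0.20863 m, so the well at 2.71 m is 2.50137 m downgradient of the peak.
√(4πDt) = 8.112 m, giving peak height M/(n_e·A·√(4πDt)) = 315/(0.41 × 98.6 × 8.112) = 0.9606 kg/m³.
(x−vt)²/(4Dt) = (2.50137)²/(4 × 0.778 × 6.73) = 0.2987; exp(−0.2987) = 0.7418.
C = 0.9606 × 0.7418 = 0.713 kg/m³.

0.713 kg/m³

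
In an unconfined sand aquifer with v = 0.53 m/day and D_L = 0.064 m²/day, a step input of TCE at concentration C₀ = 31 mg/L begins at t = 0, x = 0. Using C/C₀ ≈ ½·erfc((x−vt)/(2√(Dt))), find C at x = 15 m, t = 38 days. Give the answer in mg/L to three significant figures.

30.7 mg/L

For a continuous step input, C/C₀ ≈ ½·erfc((x−vt)/(2√(Dt))).
vt = 0.53 × 38 = 20.14 m and 2√(Dt) = 2√(0.064 × 38) = 3.119 m.
Argument (x−vt)/(2√(Dt)) = (15 − 20.14)/3.119 = -1.648; ½·erfc(-1.648) = 0.9901.
C = 31 × 0.9901 = 30.7 mg/L.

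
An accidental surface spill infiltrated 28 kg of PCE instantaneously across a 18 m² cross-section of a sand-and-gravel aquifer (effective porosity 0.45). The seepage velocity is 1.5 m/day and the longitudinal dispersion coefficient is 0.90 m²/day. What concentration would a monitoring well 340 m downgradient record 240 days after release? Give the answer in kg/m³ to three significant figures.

0.0418 kg/m³

For an instantaneous plane source, C(x,t) = M/(n_e·A·√(4πDt)) · exp(−(x−vt)²/(4Dt)), with n_e·A the pore (flow) area.
Plume center vt = 1.5 × 240 = 360 m, so the well at 340 m is 20 m upgradient of the peak.
√(4πDt) = 52.10 m, giving peak height M/(n_e·A·√(4πDt)) = 28/(0.45 × 18 × 52.10) = 0.06635 kg/m³.
(x−vt)²/(4Dt) = (-20)²/(4 × 0.90 × 240) = 0.4630; exp(−0.4630) = 0.6294.
C = 0.06635 × 0.6294 = 0.0418 kg/m³.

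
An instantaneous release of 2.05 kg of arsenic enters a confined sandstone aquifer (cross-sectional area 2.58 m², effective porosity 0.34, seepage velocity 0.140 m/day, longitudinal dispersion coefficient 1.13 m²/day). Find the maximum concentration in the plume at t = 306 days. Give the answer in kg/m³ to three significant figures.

0.0355 kg/m³

The peak of an instantaneous 1D plume sits at x = vt; there the Gaussian factor is 1 and C_max = M/(n_e·A·√(4πDt)), where n_e·A is the pore area the mass is dissolved in.
√(4πDt) = √(4π × 1.13 × 306) = 65.92 m, so C_max = 2.05/(0.34 × 2.58 × 65.92) = 0.0355 kg/m³.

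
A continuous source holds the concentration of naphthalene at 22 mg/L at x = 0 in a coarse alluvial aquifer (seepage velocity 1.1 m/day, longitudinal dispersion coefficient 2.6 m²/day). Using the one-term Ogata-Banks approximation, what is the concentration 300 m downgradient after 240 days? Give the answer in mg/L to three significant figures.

3.39 mg/L

For a continuous step input, C/C₀ ≈ ½·erfc((x−vt)/(2√(Dt))).
vt = 1.1 × 240 = 264 m and 2√(Dt) = 2√(2.6 × 240) = 49.96 m.
Argument (x−vt)/(2√(Dt)) = (300 − 264)/49.96 = 0.7206; ½·erfc(0.7206) = 0.1541.
C = 22 × 0.1541 = 3.39 mg/L.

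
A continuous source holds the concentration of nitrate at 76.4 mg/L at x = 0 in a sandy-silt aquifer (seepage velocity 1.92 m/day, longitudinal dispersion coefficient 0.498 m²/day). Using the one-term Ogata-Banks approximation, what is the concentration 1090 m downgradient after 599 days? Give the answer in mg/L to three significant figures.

75.9 mg/L

For a continuous step input, C/C₀ ≈ ½·erfc((x−vt)/(2√(Dt))).
vt = 1.92 × 599 = 1150.08 m and 2√(Dt) = 2√(0.498 × 599) = 34.54 m.
Argument (x−vt)/(2√(Dt)) = (1090 − 1150.08)/34.54 = -1.739; ½·erfc(-1.739) = 0.9930.
C = 76.4 × 0.9930 = 75.9 mg/L.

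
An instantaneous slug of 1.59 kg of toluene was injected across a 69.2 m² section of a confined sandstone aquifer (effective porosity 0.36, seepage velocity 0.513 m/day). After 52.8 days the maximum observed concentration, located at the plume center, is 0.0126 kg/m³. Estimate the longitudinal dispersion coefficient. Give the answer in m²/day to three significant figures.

0.0387 m²/day

At the plume center C_max = M/(n_e·A·√(4πDt)), so D = M²/(4πt·(n_e·A·C_max)²).
n_e·A·C_max = 0.36 × 69.2 × 0.0126 = 0.3139 kg/m.
D = 1.59²/(4π × 52.8 × 0.3139²) = 0.0387 m²/day.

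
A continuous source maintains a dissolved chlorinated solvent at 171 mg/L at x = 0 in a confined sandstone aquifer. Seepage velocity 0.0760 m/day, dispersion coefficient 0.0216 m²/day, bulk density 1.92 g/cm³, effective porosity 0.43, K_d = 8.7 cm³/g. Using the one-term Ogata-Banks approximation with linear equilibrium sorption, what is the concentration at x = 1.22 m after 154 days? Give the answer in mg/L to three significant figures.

2.00 mg/L

Retardation factor R = 1 + ρ_b·K_d/n = 1 + 1.92 × 8.7/0.43 = 39.85.
Sorption retards both mechanisms: v_R = v/R = 0.001907 m/day, D_R = D/R = 0.0005420 m²/day.
v_R·t = 0.001907 × 154 = 0.293678 m; 2√(D_R t) = 0.5778 m; argument = (1.22 − 0.293678)/0.5778 = 1.603.
C = C₀ × ½·erfc(1.603) = 171 × 0.01170 = 2.00 mg/L.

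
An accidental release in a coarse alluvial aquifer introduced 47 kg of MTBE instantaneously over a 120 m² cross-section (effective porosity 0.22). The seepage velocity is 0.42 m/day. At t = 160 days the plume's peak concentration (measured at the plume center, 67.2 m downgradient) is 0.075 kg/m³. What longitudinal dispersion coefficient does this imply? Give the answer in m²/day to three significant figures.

At the plume center C_max = M/(n_e·A·√(4πDt)), so D = M²/(4πt·(n_e·A·C_max)²).
n_e·A·C_max = 0.22 × 120 × 0.075 = 1.980 kg/m.
D = 47²/(4π × 160 × 1.980²) = 0.280 m²/day.

0.280 m²/day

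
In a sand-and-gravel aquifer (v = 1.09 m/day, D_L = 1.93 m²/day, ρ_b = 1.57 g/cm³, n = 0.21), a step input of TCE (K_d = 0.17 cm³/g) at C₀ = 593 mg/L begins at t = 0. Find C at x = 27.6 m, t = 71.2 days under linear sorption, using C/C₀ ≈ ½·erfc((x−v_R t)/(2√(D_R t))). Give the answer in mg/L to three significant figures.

430 mg/L

Retardation factor R = 1 + ρ_b·K_d/n = 1 + 1.57 × 0.17/0.21 = 2.271.
Sorption retards both mechanisms: v_R = v/R = 0.4800 m/day, D_R = D/R = 0.8498 m²/day.
v_R·t = 0.4800 × 71.2 = 34.176 m; 2√(D_R t) = 15.56 m; argument = (27.6 − 34.176)/15.56 = -0.4226.
C = C₀ × ½·erfc(-0.4226) = 593 × 0.7250 = 430 mg/L.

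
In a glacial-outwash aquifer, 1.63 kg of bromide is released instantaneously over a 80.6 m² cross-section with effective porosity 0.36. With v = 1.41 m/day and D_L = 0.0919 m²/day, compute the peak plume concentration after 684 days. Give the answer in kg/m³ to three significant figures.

The peak of an instantaneous 1D plume sits at x = vt; there the Gaussian factor is 1 and C_max = M/(n_e·A·√(4πDt)), where n_e·A is the pore area the mass is dissolved in.
√(4πDt) = √(4π × 0.0919 × 684) = 28.11 m, so C_max = 1.63/(0.36 × 80.6 × 28.11) = 0.00200 kg/m³.

0.00200 kg/m³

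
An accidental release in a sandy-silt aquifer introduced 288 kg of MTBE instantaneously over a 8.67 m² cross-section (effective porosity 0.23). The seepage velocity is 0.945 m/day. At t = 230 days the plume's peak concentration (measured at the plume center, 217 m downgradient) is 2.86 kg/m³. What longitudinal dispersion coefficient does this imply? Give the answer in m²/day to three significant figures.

At the plume center C_max = M/(n_e·A·√(4πDt)), so D = M²/(4πt·(n_e·A·C_max)²).
n_e·A·C_max = 0.23 × 8.67 × 2.86 = 5.703 kg/m.
D = 288²/(4π × 230 × 5.703²) = 0.882 m²/day.

0.882 m²/day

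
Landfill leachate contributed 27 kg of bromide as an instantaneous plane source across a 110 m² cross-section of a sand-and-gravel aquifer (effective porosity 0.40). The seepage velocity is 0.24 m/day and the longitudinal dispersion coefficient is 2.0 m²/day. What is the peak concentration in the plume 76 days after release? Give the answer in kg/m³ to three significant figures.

0.0140 kg/m³

The peak of an instantaneous 1D plume sits at x = vt; there the Gaussian factor is 1 and C_max = M/(n_e·A·√(4πDt)), where n_e·A is the pore area the mass is dissolved in.
√(4πDt) = √(4π × 2.0 × 76) = 43.70 m, so C_max = 27/(0.40 × 110 × 43.70) = 0.0140 kg/m³.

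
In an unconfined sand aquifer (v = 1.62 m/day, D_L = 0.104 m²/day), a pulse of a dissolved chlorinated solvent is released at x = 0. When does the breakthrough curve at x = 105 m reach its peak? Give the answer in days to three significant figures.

64.8 days

For the 1D instantaneous-source solution, setting ∂C/∂t = 0 at fixed x gives v²t² + 2Dt − x² = 0, so t = (√(D² + v²x²) − D)/v².
√(D² + v²x²) = √(0.104² + 1.62² × 105²) = 170.1; v² = 2.6244.
t = (170.1 − 0.104)/2.6244 = 64.8 days (vs. the pure-advection estimate x/v = 64.8 d).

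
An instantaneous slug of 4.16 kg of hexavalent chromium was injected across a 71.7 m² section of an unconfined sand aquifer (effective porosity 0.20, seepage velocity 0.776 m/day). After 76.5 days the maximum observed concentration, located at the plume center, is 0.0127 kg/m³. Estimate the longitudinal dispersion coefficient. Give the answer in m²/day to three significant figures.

0.543 m²/day

At the plume center C_max = M/(n_e·A·√(4πDt)), so D = M²/(4πt·(n_e·A·C_max)²).
n_e·A·C_max = 0.20 × 71.7 × 0.0127 = 0.1821 kg/m.
D = 4.16²/(4π × 76.5 × 0.1821²) = 0.543 m²/day.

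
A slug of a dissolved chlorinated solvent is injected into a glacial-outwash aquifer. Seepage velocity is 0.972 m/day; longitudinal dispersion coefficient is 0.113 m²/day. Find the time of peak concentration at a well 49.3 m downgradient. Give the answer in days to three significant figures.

For the 1D instantaneous-source solution, setting ∂C/∂t = 0 at fixed x gives v²t² + 2Dt − x² = 0, so t = (√(D² + v²x²) − D)/v².
√(D² + v²x²) = √(0.113² + 0.972² × 49.3²) = 47.92; v² = 0.944784.
t = (47.92 − 0.113)/0.944784 = 50.6 days (vs. the pure-advection estimate x/v = 50.7 d).

50.6 days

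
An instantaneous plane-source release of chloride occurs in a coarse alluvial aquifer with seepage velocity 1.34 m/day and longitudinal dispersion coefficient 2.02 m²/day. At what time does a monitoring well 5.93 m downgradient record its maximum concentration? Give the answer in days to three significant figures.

3.44 days

For the 1D instantaneous-source solution, setting ∂C/∂t = 0 at fixed x gives v²t² + 2Dt − x² = 0, so t = (√(D² + v²x²) − D)/v².
√(D² + v²x²) = √(2.02² + 1.34² × 5.93²) = 8.199; v² = 1.7956.
t = (8.199 − 2.02)/1.7956 = 3.44 days (vs. the pure-advection estimate x/v = 4.43 d).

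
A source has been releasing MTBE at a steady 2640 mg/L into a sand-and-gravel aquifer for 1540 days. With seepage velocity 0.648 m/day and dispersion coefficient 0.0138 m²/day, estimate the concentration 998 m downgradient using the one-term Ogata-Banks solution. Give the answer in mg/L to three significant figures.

For a continuous step input, C/C₀ ≈ ½·erfc((x−vt)/(2√(Dt))).
vt = 0.648 × 1540 = 997.92 m and 2√(Dt) = 2√(0.0138 × 1540) = 9.220 m.
Argument (x−vt)/(2√(Dt)) = (998 − 997.92)/9.220 = 0.008677; ½·erfc(0.008677) = 0.4951.
C = 2640 × 0.4951 = 1310 mg/L.

1310 mg/L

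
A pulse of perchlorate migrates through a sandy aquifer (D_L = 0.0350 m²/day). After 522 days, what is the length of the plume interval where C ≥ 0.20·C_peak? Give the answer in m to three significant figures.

21.7 m

The plume is Gaussian with σ = √(2Dt) = √(2 × 0.0350 × 522) = 6.045 m.
C/C_peak = exp(−Δx²/(2σ²)) = 0.20 ⇒ Δx = σ·√(−2 ln 0.20) = 6.045 × 1.794 = 10.84 m.
Width = 2Δx = 21.7 m.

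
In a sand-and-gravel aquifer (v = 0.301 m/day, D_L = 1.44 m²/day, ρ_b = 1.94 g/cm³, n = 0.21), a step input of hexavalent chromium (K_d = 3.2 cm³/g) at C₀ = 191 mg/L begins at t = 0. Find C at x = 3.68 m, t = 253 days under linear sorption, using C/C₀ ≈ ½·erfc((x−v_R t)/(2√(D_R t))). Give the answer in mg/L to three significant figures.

Retardation factor R = 1 + ρ_b·K_d/n = 1 + 1.94 × 3.2/0.21 = 30.56.
Sorption retards both mechanisms: v_R = v/R = 0.009849 m/day, D_R = D/R = 0.04712 m²/day.
v_R·t = 0.009849 × 253 = 2.491797 m; 2√(D_R t) = 6.905 m; argument = (3.68 − 2.491797)/6.905 = 0.1721.
C = C₀ × ½·erfc(0.1721) = 191 × 0.4039 = 77.1 mg/L.

77.1 mg/L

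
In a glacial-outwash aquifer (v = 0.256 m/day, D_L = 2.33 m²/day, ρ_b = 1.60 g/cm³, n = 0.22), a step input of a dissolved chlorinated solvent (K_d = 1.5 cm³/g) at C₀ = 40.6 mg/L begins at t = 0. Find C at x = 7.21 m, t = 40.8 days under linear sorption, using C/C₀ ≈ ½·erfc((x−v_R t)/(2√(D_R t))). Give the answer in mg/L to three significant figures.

Retardation factor R = 1 + ρ_b·K_d/n = 1 + 1.60 × 1.5/0.22 = 11.91.
Sorption retards both mechanisms: v_R = v/R = 0.02149 m/day, D_R = D/R = 0.1956 m²/day.
v_R·t = 0.02149 × 40.8 = 0.876792 m; 2√(D_R t) = 5.650 m; argument = (7.21 − 0.876792)/5.650 = 1.121.
C = C₀ × ½·erfc(1.121) = 40.6 × 0.05645 = 2.29 mg/L.

2.29 mg/L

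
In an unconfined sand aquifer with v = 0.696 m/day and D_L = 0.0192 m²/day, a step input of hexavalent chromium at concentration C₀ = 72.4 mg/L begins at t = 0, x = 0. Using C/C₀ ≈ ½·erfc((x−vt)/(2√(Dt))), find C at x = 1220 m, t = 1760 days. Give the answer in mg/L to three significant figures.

For a continuous step input, C/C₀ ≈ ½·erfc((x−vt)/(2√(Dt))).
vt = 0.696 × 1760 = 1224.96 m and 2√(Dt) = 2√(0.0192 × 1760) = 11.63 m.
Argument (x−vt)/(2√(Dt)) = (1220 − 1224.96)/11.63 = -0.4265; ½·erfc(-0.4265) = 0.7268.
C = 72.4 × 0.7268 = 52.6 mg/L.

52.6 mg/L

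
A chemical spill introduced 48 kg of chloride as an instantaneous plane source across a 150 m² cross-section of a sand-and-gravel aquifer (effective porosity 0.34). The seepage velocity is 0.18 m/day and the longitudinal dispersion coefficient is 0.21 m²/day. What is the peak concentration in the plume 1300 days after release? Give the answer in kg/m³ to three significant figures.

0.0161 kg/m³

The peak of an instantaneous 1D plume sits at x = vt; there the Gaussian factor is 1 and C_max = M/(n_e·A·√(4πDt)), where n_e·A is the pore area the mass is dissolved in.
√(4πDt) = √(4π × 0.21 × 1300) = 58.57 m, so C_max = 48/(0.34 × 150 × 58.57) = 0.0161 kg/m³.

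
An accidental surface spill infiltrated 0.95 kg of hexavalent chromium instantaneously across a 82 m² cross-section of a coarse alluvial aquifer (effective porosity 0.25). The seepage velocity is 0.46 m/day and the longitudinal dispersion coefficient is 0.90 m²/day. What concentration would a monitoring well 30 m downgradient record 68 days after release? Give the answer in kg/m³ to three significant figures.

For an instantaneous plane source, C(x,t) = M/(n_e·A·√(4πDt)) · exp(−(x−vt)²/(4Dt)), with n_e·A the pore (flow) area.
Plume center vt = 0.46 × 68 = 31.28 m, so the well at 30 m is 1.28 m upgradient of the peak.
√(4πDt) = 27.73 m, giving peak height M/(n_e·A·√(4πDt)) = 0.95/(0.25 × 82 × 27.73) = 0.001671 kg/m³.
(x−vt)²/(4Dt) = (-1.28)²/(4 × 0.90 × 68) = 0.006693; exp(−0.006693) = 0.9933.
C = 0.001671 × 0.9933 = 0.00166 kg/m³.

0.00166 kg/m³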